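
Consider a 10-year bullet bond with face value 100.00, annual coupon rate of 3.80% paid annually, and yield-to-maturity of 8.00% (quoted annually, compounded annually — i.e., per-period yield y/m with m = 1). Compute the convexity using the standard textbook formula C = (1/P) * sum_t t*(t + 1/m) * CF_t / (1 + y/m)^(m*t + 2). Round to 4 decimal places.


Answer: Convexity = 71.9680

Derivation:
Coupon per period c = face * coupon_rate / m = 3.800000
Periods per year m = 1; per-period yield y/m = 0.080000
Number of cashflows N = 10
Cashflows (t years, CF_t, discount factor 1/(1+y/m)^(m*t), PV):
  t = 1.0000: CF_t = 3.800000, DF = 0.925926, PV = 3.518519
  t = 2.0000: CF_t = 3.800000, DF = 0.857339, PV = 3.257888
  t = 3.0000: CF_t = 3.800000, DF = 0.793832, PV = 3.016563
  t = 4.0000: CF_t = 3.800000, DF = 0.735030, PV = 2.793113
  t = 5.0000: CF_t = 3.800000, DF = 0.680583, PV = 2.586216
  t = 6.0000: CF_t = 3.800000, DF = 0.630170, PV = 2.394645
  t = 7.0000: CF_t = 3.800000, DF = 0.583490, PV = 2.217264
  t = 8.0000: CF_t = 3.800000, DF = 0.540269, PV = 2.053022
  t = 9.0000: CF_t = 3.800000, DF = 0.500249, PV = 1.900946
  t = 10.0000: CF_t = 103.800000, DF = 0.463193, PV = 48.079484
Price P = sum_t PV_t = 71.817658
Convexity numerator sum_t t*(t + 1/m) * CF_t / (1+y/m)^(m*t + 2):
  t = 1.0000: term = 6.033125
  t = 2.0000: term = 16.758681
  t = 3.0000: term = 31.034594
  t = 4.0000: term = 47.892892
  t = 5.0000: term = 66.517905
  t = 6.0000: term = 86.226914
  t = 7.0000: term = 106.452980
  t = 8.0000: term = 126.729738
  t = 9.0000: term = 146.677938
  t = 10.0000: term = 4534.244896
Convexity = (1/P) * sum = 5168.569663 / 71.817658 = 71.967950


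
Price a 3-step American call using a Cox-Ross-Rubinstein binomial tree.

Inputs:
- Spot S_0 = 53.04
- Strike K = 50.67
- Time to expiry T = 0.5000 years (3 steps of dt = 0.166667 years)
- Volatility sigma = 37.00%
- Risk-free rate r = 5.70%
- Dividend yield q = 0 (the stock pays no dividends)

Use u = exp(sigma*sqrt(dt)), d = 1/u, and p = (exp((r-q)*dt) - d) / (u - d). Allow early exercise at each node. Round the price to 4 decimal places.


Answer: Price = V(0,0) = 7.8006

Derivation:
dt = T/N = 0.166667
u = exp(sigma*sqrt(dt)) = 1.163057; d = 1/u = 0.859803
p = (exp((r-q)*dt) - d) / (u - d) = 0.493785
Discount per step: exp(-r*dt) = 0.990545
Stock lattice S(k, i) with i counting down-moves:
  k=0: S(0,0) = 53.0400
  k=1: S(1,0) = 61.6885; S(1,1) = 45.6040
  k=2: S(2,0) = 71.7473; S(2,1) = 53.0400; S(2,2) = 39.2104
  k=3: S(3,0) = 83.4462; S(3,1) = 61.6885; S(3,2) = 45.6040; S(3,3) = 33.7132
Terminal payoffs V(N, i) = max(S_T - K, 0):
  V(3,0) = 32.776186; V(3,1) = 11.018542; V(3,2) = 0.000000; V(3,3) = 0.000000
Backward induction: V(k, i) = exp(-r*dt) * [p * V(k+1, i) + (1-p) * V(k+1, i+1)]; then take max(V_cont, immediate exercise) for American.
  V(2,0) = exp(-r*dt) * [p*32.776186 + (1-p)*11.018542] = 21.556376; exercise = 21.077290; V(2,0) = max -> 21.556376
  V(2,1) = exp(-r*dt) * [p*11.018542 + (1-p)*0.000000] = 5.389346; exercise = 2.370000; V(2,1) = max -> 5.389346
  V(2,2) = exp(-r*dt) * [p*0.000000 + (1-p)*0.000000] = 0.000000; exercise = 0.000000; V(2,2) = max -> 0.000000
  V(1,0) = exp(-r*dt) * [p*21.556376 + (1-p)*5.389346] = 13.245944; exercise = 11.018542; V(1,0) = max -> 13.245944
  V(1,1) = exp(-r*dt) * [p*5.389346 + (1-p)*0.000000] = 2.636016; exercise = 0.000000; V(1,1) = max -> 2.636016
  V(0,0) = exp(-r*dt) * [p*13.245944 + (1-p)*2.636016] = 7.800579; exercise = 2.370000; V(0,0) = max -> 7.800579


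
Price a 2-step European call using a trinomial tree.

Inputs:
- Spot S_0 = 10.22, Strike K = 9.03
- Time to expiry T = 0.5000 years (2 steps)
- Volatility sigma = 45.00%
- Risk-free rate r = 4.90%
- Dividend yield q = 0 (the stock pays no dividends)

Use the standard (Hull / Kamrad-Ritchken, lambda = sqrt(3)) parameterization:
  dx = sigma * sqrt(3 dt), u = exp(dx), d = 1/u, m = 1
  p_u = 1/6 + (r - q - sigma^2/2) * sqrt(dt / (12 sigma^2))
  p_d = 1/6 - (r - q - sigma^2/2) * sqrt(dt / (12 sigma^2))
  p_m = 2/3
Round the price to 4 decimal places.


Answer: Price = V(0,0) = 2.0526

Derivation:
dt = T/N = 0.250000; dx = sigma*sqrt(3*dt) = 0.389711
u = exp(dx) = 1.476555; d = 1/u = 0.677252
p_u = 0.149907, p_m = 0.666667, p_d = 0.183426
Discount per step: exp(-r*dt) = 0.987825
Stock lattice S(k, j) with j the centered position index:
  k=0: S(0,+0) = 10.2200
  k=1: S(1,-1) = 6.9215; S(1,+0) = 10.2200; S(1,+1) = 15.0904
  k=2: S(2,-2) = 4.6876; S(2,-1) = 6.9215; S(2,+0) = 10.2200; S(2,+1) = 15.0904; S(2,+2) = 22.2818
Terminal payoffs V(N, j) = max(S_T - K, 0):
  V(2,-2) = 0.000000; V(2,-1) = 0.000000; V(2,+0) = 1.190000; V(2,+1) = 6.060388; V(2,+2) = 13.251783
Backward induction: V(k, j) = exp(-r*dt) * [p_u * V(k+1, j+1) + p_m * V(k+1, j) + p_d * V(k+1, j-1)]
  V(1,-1) = exp(-r*dt) * [p_u*1.190000 + p_m*0.000000 + p_d*0.000000] = 0.176218
  V(1,+0) = exp(-r*dt) * [p_u*6.060388 + p_m*1.190000 + p_d*0.000000] = 1.681111
  V(1,+1) = exp(-r*dt) * [p_u*13.251783 + p_m*6.060388 + p_d*1.190000] = 6.169042
  V(0,+0) = exp(-r*dt) * [p_u*6.169042 + p_m*1.681111 + p_d*0.176218] = 2.052550


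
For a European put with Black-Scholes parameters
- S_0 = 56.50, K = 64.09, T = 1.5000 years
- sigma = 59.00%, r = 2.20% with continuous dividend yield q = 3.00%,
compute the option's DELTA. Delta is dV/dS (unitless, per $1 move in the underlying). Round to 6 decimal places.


Answer: Delta = -0.413377

Derivation:
d1 = 0.1702565488; d2 = -0.5523429253
phi(d1) = 0.3932018525; exp(-qT) = 0.9559974818; exp(-rT) = 0.9675385596
N(-d1) = 0.4324041907
Delta = -exp(-qT) * N(-d1) = -0.9559974818 * 0.4324041907 = -0.413377


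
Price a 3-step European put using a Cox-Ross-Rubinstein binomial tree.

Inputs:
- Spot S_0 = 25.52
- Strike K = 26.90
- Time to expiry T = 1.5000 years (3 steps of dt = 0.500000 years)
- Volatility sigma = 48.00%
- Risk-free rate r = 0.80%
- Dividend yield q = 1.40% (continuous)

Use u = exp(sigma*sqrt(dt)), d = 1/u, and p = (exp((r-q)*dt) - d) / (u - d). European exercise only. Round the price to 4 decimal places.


Answer: Price = V(0,0) = 7.2439

Derivation:
dt = T/N = 0.500000
u = exp(sigma*sqrt(dt)) = 1.404121; d = 1/u = 0.712189
p = (exp((r-q)*dt) - d) / (u - d) = 0.411623
Discount per step: exp(-r*dt) = 0.996008
Stock lattice S(k, i) with i counting down-moves:
  k=0: S(0,0) = 25.5200
  k=1: S(1,0) = 35.8332; S(1,1) = 18.1751
  k=2: S(2,0) = 50.3141; S(2,1) = 25.5200; S(2,2) = 12.9441
  k=3: S(3,0) = 70.6470; S(3,1) = 35.8332; S(3,2) = 18.1751; S(3,3) = 9.2187
Terminal payoffs V(N, i) = max(K - S_T, 0):
  V(3,0) = 0.000000; V(3,1) = 0.000000; V(3,2) = 8.724924; V(3,3) = 17.681349
Backward induction: V(k, i) = exp(-r*dt) * [p * V(k+1, i) + (1-p) * V(k+1, i+1)].
  V(2,0) = exp(-r*dt) * [p*0.000000 + (1-p)*0.000000] = 0.000000
  V(2,1) = exp(-r*dt) * [p*0.000000 + (1-p)*8.724924] = 5.113049
  V(2,2) = exp(-r*dt) * [p*8.724924 + (1-p)*17.681349] = 13.938809
  V(1,0) = exp(-r*dt) * [p*0.000000 + (1-p)*5.113049] = 2.996389
  V(1,1) = exp(-r*dt) * [p*5.113049 + (1-p)*13.938809] = 10.264779
  V(0,0) = exp(-r*dt) * [p*2.996389 + (1-p)*10.264779] = 7.243907


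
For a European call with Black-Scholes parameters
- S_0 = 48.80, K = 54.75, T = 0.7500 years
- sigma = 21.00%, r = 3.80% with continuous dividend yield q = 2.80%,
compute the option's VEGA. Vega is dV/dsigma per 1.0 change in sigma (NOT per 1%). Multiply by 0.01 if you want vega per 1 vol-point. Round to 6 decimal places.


Answer: Vega = 14.566717

Derivation:
d1 = -0.5004227768; d2 = -0.6822881116
phi(d1) = 0.3519908807; exp(-qT) = 0.9792189646; exp(-rT) = 0.9719022941
Vega = S * exp(-qT) * phi(d1) * sqrt(T) = 48.8000 * 0.9792189646 * 0.3519908807 * 0.8660254038 = 14.566717


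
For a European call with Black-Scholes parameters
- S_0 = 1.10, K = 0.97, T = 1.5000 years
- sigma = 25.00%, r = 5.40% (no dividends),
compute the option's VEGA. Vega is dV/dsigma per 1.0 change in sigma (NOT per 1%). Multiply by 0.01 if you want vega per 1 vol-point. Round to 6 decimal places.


d1 = 0.8283991000; d2 = 0.5222128821
phi(d1) = 0.2830699984; exp(-qT) = 1.0000000000; exp(-rT) = 0.9221936914
Vega = S * exp(-qT) * phi(d1) * sqrt(T) = 1.1000 * 1.0000000000 * 0.2830699984 * 1.2247448714 = 0.381357

Answer: Vega = 0.381357


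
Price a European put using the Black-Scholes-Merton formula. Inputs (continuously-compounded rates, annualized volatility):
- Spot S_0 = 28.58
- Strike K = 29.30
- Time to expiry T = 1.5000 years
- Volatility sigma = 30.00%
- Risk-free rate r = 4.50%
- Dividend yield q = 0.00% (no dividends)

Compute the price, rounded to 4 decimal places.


d1 = (ln(S/K) + (r - q + 0.5*sigma^2) * T) / (sigma * sqrt(T)) = 0.29970774
d2 = d1 - sigma * sqrt(T) = -0.06771572
exp(-rT) = 0.93472772; exp(-qT) = 1.00000000
P = K * exp(-rT) * N(-d2) - S_0 * exp(-qT) * N(-d1)
N(-d1) = 0.38220005; N(-d2) = 0.52699403
P = 29.3000 * 0.93472772 * 0.52699403 - 28.5800 * 1.00000000 * 0.38220005 = 3.5098

Answer: Price = 3.5098


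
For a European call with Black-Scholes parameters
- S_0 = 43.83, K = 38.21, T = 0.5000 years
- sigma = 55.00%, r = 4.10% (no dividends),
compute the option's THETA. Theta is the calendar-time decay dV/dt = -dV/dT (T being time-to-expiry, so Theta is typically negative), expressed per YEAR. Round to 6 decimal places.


Answer: Theta = -6.575805

Derivation:
d1 = 0.6000026103; d2 = 0.2110938807
phi(d1) = 0.3332240810; exp(-qT) = 1.0000000000; exp(-rT) = 0.9797086965
Theta = -S*exp(-qT)*phi(d1)*sigma/(2*sqrt(T)) - r*K*exp(-rT)*N(d2) + q*S*exp(-qT)*N(d1)
N(d1) = 0.7257477521; N(d2) = 0.5835929924; sqrt(T) = 0.7071067812
Term 1 = -43.8300 * 1.0000000000 * 0.3332240810 * 0.5500 / (2 * 0.7071067812) = -5.6800942391
Term 2 = -0.0410 * 38.2100 * 0.9797086965 * 0.5835929924 = -0.8957110376
Term 3 = 0 (no dividend yield, q = 0)
Theta = -5.6800942391 + (-0.8957110376) + (0.0000000000) = -6.575805


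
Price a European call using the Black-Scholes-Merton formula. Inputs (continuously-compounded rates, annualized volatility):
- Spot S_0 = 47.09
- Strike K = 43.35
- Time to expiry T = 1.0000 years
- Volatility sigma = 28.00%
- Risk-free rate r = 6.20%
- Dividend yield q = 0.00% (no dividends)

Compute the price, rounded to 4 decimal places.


Answer: Price = 8.6965

Derivation:
d1 = (ln(S/K) + (r - q + 0.5*sigma^2) * T) / (sigma * sqrt(T)) = 0.65697843
d2 = d1 - sigma * sqrt(T) = 0.37697843
exp(-rT) = 0.93988289; exp(-qT) = 1.00000000
C = S_0 * exp(-qT) * N(d1) - K * exp(-rT) * N(d2)
N(d1) = 0.74440261; N(d2) = 0.64690518
C = 47.0900 * 1.00000000 * 0.74440261 - 43.3500 * 0.93988289 * 0.64690518 = 8.6965


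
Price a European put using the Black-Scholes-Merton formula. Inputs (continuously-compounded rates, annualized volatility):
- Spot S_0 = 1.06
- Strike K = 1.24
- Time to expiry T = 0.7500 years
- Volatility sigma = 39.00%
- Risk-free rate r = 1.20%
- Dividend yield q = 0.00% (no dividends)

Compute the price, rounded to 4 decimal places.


Answer: Price = 0.2522

Derivation:
d1 = (ln(S/K) + (r - q + 0.5*sigma^2) * T) / (sigma * sqrt(T)) = -0.26885269
d2 = d1 - sigma * sqrt(T) = -0.60660260
exp(-rT) = 0.99104038; exp(-qT) = 1.00000000
P = K * exp(-rT) * N(-d2) - S_0 * exp(-qT) * N(-d1)
N(-d1) = 0.60597848; N(-d2) = 0.72794266
P = 1.2400 * 0.99104038 * 0.72794266 - 1.0600 * 1.00000000 * 0.60597848 = 0.2522


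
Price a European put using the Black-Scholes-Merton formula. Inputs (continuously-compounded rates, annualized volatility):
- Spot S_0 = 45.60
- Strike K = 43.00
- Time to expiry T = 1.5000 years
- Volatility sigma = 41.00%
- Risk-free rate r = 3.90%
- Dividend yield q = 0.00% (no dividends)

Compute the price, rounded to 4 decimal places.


d1 = (ln(S/K) + (r - q + 0.5*sigma^2) * T) / (sigma * sqrt(T)) = 0.48448637
d2 = d1 - sigma * sqrt(T) = -0.01765903
exp(-rT) = 0.94317824; exp(-qT) = 1.00000000
P = K * exp(-rT) * N(-d2) - S_0 * exp(-qT) * N(-d1)
N(-d1) = 0.31402037; N(-d2) = 0.50704457
P = 43.0000 * 0.94317824 * 0.50704457 - 45.6000 * 1.00000000 * 0.31402037 = 6.2447

Answer: Price = 6.2447


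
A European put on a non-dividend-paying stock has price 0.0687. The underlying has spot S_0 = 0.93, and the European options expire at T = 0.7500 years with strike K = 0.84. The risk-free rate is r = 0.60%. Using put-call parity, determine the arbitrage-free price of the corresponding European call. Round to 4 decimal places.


Answer: Call price = 0.1625

Derivation:
Put-call parity: C - P = S_0 * exp(-qT) - K * exp(-rT).
S_0 * exp(-qT) = 0.9300 * 1.00000000 = 0.93000000
K * exp(-rT) = 0.8400 * 0.99551011 = 0.83622849
C = P + S*exp(-qT) - K*exp(-rT)
C = 0.0687 + 0.93000000 - 0.83622849 = 0.1625


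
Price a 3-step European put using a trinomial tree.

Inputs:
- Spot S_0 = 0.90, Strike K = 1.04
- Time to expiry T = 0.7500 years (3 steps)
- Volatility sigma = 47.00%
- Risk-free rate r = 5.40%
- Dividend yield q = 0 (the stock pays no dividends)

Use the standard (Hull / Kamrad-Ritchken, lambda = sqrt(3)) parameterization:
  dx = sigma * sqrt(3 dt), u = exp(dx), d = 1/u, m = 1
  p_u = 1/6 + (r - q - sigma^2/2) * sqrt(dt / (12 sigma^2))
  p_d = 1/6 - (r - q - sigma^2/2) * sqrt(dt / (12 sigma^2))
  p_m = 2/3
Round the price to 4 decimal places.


Answer: Price = V(0,0) = 0.2113

Derivation:
dt = T/N = 0.250000; dx = sigma*sqrt(3*dt) = 0.407032
u = exp(dx) = 1.502352; d = 1/u = 0.665623
p_u = 0.149331, p_m = 0.666667, p_d = 0.184003
Discount per step: exp(-r*dt) = 0.986591
Stock lattice S(k, j) with j the centered position index:
  k=0: S(0,+0) = 0.9000
  k=1: S(1,-1) = 0.5991; S(1,+0) = 0.9000; S(1,+1) = 1.3521
  k=2: S(2,-2) = 0.3987; S(2,-1) = 0.5991; S(2,+0) = 0.9000; S(2,+1) = 1.3521; S(2,+2) = 2.0314
  k=3: S(3,-3) = 0.2654; S(3,-2) = 0.3987; S(3,-1) = 0.5991; S(3,+0) = 0.9000; S(3,+1) = 1.3521; S(3,+2) = 2.0314; S(3,+3) = 3.0518
Terminal payoffs V(N, j) = max(K - S_T, 0):
  V(3,-3) = 0.774584; V(3,-2) = 0.641252; V(3,-1) = 0.440939; V(3,+0) = 0.140000; V(3,+1) = 0.000000; V(3,+2) = 0.000000; V(3,+3) = 0.000000
Backward induction: V(k, j) = exp(-r*dt) * [p_u * V(k+1, j+1) + p_m * V(k+1, j) + p_d * V(k+1, j-1)]
  V(2,-2) = exp(-r*dt) * [p_u*0.440939 + p_m*0.641252 + p_d*0.774584] = 0.627346
  V(2,-1) = exp(-r*dt) * [p_u*0.140000 + p_m*0.440939 + p_d*0.641252] = 0.427053
  V(2,+0) = exp(-r*dt) * [p_u*0.000000 + p_m*0.140000 + p_d*0.440939] = 0.172128
  V(2,+1) = exp(-r*dt) * [p_u*0.000000 + p_m*0.000000 + p_d*0.140000] = 0.025415
  V(2,+2) = exp(-r*dt) * [p_u*0.000000 + p_m*0.000000 + p_d*0.000000] = 0.000000
  V(1,-1) = exp(-r*dt) * [p_u*0.172128 + p_m*0.427053 + p_d*0.627346] = 0.420129
  V(1,+0) = exp(-r*dt) * [p_u*0.025415 + p_m*0.172128 + p_d*0.427053] = 0.194483
  V(1,+1) = exp(-r*dt) * [p_u*0.000000 + p_m*0.025415 + p_d*0.172128] = 0.047963
  V(0,+0) = exp(-r*dt) * [p_u*0.047963 + p_m*0.194483 + p_d*0.420129] = 0.211251


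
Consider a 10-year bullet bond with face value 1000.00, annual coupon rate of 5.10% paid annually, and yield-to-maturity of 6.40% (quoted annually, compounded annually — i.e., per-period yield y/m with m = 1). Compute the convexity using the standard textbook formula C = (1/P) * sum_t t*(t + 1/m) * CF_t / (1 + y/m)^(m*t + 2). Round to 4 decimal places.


Answer: Convexity = 71.3101

Derivation:
Coupon per period c = face * coupon_rate / m = 51.000000
Periods per year m = 1; per-period yield y/m = 0.064000
Number of cashflows N = 10
Cashflows (t years, CF_t, discount factor 1/(1+y/m)^(m*t), PV):
  t = 1.0000: CF_t = 51.000000, DF = 0.939850, PV = 47.932331
  t = 2.0000: CF_t = 51.000000, DF = 0.883317, PV = 45.049183
  t = 3.0000: CF_t = 51.000000, DF = 0.830185, PV = 42.339458
  t = 4.0000: CF_t = 51.000000, DF = 0.780249, PV = 39.792724
  t = 5.0000: CF_t = 51.000000, DF = 0.733317, PV = 37.399176
  t = 6.0000: CF_t = 51.000000, DF = 0.689208, PV = 35.149602
  t = 7.0000: CF_t = 51.000000, DF = 0.647752, PV = 33.035340
  t = 8.0000: CF_t = 51.000000, DF = 0.608789, PV = 31.048252
  t = 9.0000: CF_t = 51.000000, DF = 0.572170, PV = 29.180688
  t = 10.0000: CF_t = 1051.000000, DF = 0.537754, PV = 565.179546
Price P = sum_t PV_t = 906.106299
Convexity numerator sum_t t*(t + 1/m) * CF_t / (1+y/m)^(m*t + 2):
  t = 1.0000: term = 84.678916
  t = 2.0000: term = 238.756341
  t = 3.0000: term = 448.790115
  t = 4.0000: term = 702.992034
  t = 5.0000: term = 991.060199
  t = 6.0000: term = 1304.026577
  t = 7.0000: term = 1634.118518
  t = 8.0000: term = 1974.633010
  t = 9.0000: term = 2319.822616
  t = 10.0000: term = 54915.616777
Convexity = (1/P) * sum = 64614.495102 / 906.106299 = 71.310061


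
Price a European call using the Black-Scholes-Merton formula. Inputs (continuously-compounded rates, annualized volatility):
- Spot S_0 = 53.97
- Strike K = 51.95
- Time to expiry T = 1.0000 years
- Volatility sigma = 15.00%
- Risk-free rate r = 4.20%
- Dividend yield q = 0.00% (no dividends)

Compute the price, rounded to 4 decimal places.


d1 = (ln(S/K) + (r - q + 0.5*sigma^2) * T) / (sigma * sqrt(T)) = 0.60931079
d2 = d1 - sigma * sqrt(T) = 0.45931079
exp(-rT) = 0.95886978; exp(-qT) = 1.00000000
C = S_0 * exp(-qT) * N(d1) - K * exp(-rT) * N(d2)
N(d1) = 0.72884077; N(d2) = 0.67699450
C = 53.9700 * 1.00000000 * 0.72884077 - 51.9500 * 0.95886978 * 0.67699450 = 5.6122

Answer: Price = 5.6122


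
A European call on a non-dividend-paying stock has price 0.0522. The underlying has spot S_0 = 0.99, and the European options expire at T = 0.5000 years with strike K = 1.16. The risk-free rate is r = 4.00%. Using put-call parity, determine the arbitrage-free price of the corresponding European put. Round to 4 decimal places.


Put-call parity: C - P = S_0 * exp(-qT) - K * exp(-rT).
S_0 * exp(-qT) = 0.9900 * 1.00000000 = 0.99000000
K * exp(-rT) = 1.1600 * 0.98019867 = 1.13703046
P = C - S*exp(-qT) + K*exp(-rT)
P = 0.0522 - 0.99000000 + 1.13703046 = 0.1992

Answer: Put price = 0.1992


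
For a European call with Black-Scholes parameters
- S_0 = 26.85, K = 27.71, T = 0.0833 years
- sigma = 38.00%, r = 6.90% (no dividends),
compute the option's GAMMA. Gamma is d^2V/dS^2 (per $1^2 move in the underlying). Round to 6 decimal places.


d1 = -0.1802201803; d2 = -0.2898947899
phi(d1) = 0.3925159169; exp(-qT) = 1.0000000000; exp(-rT) = 0.9942687864
Gamma = exp(-qT) * phi(d1) / (S * sigma * sqrt(T)) = 1.0000000000 * 0.3925159169 / (26.8500 * 0.3800 * 0.2886173938) = 0.133293

Answer: Gamma = 0.133293


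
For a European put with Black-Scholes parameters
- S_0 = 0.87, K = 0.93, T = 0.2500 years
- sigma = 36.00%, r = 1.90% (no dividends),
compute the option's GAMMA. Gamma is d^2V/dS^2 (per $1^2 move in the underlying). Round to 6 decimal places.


d1 = -0.2541187472; d2 = -0.4341187472
phi(d1) = 0.3862668983; exp(-qT) = 1.0000000000; exp(-rT) = 0.9952612634
Gamma = exp(-qT) * phi(d1) / (S * sigma * sqrt(T)) = 1.0000000000 * 0.3862668983 / (0.8700 * 0.3600 * 0.5000000000) = 2.466583

Answer: Gamma = 2.466583


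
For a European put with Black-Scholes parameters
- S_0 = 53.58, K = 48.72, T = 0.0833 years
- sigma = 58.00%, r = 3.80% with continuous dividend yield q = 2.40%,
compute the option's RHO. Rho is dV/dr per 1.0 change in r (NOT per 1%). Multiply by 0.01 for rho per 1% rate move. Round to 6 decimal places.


d1 = 0.6586903218; d2 = 0.4912922334
phi(d1) = 0.3211409990; exp(-qT) = 0.9980027971; exp(-rT) = 0.9968396046
N(-d2) = 0.3116098861
Rho = -K*T*exp(-rT)*N(-d2) = -48.7200 * 0.0833 * 0.9968396046 * 0.3116098861 = -1.260633

Answer: Rho = -1.260633


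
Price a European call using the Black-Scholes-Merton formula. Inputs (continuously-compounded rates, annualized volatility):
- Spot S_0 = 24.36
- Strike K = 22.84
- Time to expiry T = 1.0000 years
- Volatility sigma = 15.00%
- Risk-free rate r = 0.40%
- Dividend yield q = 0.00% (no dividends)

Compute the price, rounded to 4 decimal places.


Answer: Price = 2.3575

Derivation:
d1 = (ln(S/K) + (r - q + 0.5*sigma^2) * T) / (sigma * sqrt(T)) = 0.53119372
d2 = d1 - sigma * sqrt(T) = 0.38119372
exp(-rT) = 0.99600799; exp(-qT) = 1.00000000
C = S_0 * exp(-qT) * N(d1) - K * exp(-rT) * N(d2)
N(d1) = 0.70235773; N(d2) = 0.64847025
C = 24.3600 * 1.00000000 * 0.70235773 - 22.8400 * 0.99600799 * 0.64847025 = 2.3575


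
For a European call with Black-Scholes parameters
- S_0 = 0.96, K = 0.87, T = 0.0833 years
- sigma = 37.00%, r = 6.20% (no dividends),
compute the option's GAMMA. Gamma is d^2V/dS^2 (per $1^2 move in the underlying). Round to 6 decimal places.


Answer: Gamma = 2.304654

Derivation:
d1 = 1.0235804757; d2 = 0.9167920400
phi(d1) = 0.2362659910; exp(-qT) = 1.0000000000; exp(-rT) = 0.9948487136
Gamma = exp(-qT) * phi(d1) / (S * sigma * sqrt(T)) = 1.0000000000 * 0.2362659910 / (0.9600 * 0.3700 * 0.2886173938) = 2.304654


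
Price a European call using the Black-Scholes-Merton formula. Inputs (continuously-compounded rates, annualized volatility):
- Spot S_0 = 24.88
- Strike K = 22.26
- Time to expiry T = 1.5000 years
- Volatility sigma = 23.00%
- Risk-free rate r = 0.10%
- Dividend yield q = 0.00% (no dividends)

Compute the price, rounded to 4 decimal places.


d1 = (ln(S/K) + (r - q + 0.5*sigma^2) * T) / (sigma * sqrt(T)) = 0.54118786
d2 = d1 - sigma * sqrt(T) = 0.25949654
exp(-rT) = 0.99850112; exp(-qT) = 1.00000000
C = S_0 * exp(-qT) * N(d1) - K * exp(-rT) * N(d2)
N(d1) = 0.70581095; N(d2) = 0.60237392
C = 24.8800 * 1.00000000 * 0.70581095 - 22.2600 * 0.99850112 * 0.60237392 = 4.1718

Answer: Price = 4.1718


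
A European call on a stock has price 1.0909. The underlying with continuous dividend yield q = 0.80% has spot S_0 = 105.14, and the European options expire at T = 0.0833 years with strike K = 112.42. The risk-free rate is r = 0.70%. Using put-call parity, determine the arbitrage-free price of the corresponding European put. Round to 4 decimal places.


Answer: Put price = 8.3754

Derivation:
Put-call parity: C - P = S_0 * exp(-qT) - K * exp(-rT).
S_0 * exp(-qT) = 105.1400 * 0.99933382 = 105.06995804
K * exp(-rT) = 112.4200 * 0.99941707 = 112.35446701
P = C - S*exp(-qT) + K*exp(-rT)
P = 1.0909 - 105.06995804 + 112.35446701 = 8.3754


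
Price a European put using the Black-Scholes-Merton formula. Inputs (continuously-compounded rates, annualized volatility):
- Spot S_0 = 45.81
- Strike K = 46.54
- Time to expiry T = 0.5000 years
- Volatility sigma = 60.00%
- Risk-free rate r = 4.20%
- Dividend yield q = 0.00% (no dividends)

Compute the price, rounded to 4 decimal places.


Answer: Price = 7.5580

Derivation:
d1 = (ln(S/K) + (r - q + 0.5*sigma^2) * T) / (sigma * sqrt(T)) = 0.22436557
d2 = d1 - sigma * sqrt(T) = -0.19989850
exp(-rT) = 0.97921896; exp(-qT) = 1.00000000
P = K * exp(-rT) * N(-d2) - S_0 * exp(-qT) * N(-d1)
N(-d1) = 0.41123643; N(-d2) = 0.57922002
P = 46.5400 * 0.97921896 * 0.57922002 - 45.8100 * 1.00000000 * 0.41123643 = 7.5580


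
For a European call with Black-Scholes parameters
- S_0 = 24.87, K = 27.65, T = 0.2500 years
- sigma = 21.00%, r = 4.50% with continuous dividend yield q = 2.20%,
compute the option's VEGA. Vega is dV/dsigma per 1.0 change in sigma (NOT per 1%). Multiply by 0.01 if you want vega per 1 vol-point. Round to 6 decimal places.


d1 = -0.9019140015; d2 = -1.0069140015
phi(d1) = 0.2656267991; exp(-qT) = 0.9945150973; exp(-rT) = 0.9888130446
Vega = S * exp(-qT) * phi(d1) * sqrt(T) = 24.8700 * 0.9945150973 * 0.2656267991 * 0.5000000000 = 3.284952

Answer: Vega = 3.284952


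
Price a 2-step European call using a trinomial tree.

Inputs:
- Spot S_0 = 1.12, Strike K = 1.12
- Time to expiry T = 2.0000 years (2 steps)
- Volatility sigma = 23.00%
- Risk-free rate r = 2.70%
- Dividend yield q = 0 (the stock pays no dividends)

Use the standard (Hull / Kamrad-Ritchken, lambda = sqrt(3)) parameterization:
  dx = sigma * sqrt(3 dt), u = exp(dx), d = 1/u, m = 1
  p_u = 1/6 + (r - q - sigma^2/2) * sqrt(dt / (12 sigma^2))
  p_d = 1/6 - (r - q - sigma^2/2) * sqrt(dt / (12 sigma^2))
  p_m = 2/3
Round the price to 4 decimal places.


Answer: Price = V(0,0) = 0.1521

Derivation:
dt = T/N = 1.000000; dx = sigma*sqrt(3*dt) = 0.398372
u = exp(dx) = 1.489398; d = 1/u = 0.671412
p_u = 0.167357, p_m = 0.666667, p_d = 0.165976
Discount per step: exp(-r*dt) = 0.973361
Stock lattice S(k, j) with j the centered position index:
  k=0: S(0,+0) = 1.1200
  k=1: S(1,-1) = 0.7520; S(1,+0) = 1.1200; S(1,+1) = 1.6681
  k=2: S(2,-2) = 0.5049; S(2,-1) = 0.7520; S(2,+0) = 1.1200; S(2,+1) = 1.6681; S(2,+2) = 2.4845
Terminal payoffs V(N, j) = max(S_T - K, 0):
  V(2,-2) = 0.000000; V(2,-1) = 0.000000; V(2,+0) = 0.000000; V(2,+1) = 0.548125; V(2,+2) = 1.364502
Backward induction: V(k, j) = exp(-r*dt) * [p_u * V(k+1, j+1) + p_m * V(k+1, j) + p_d * V(k+1, j-1)]
  V(1,-1) = exp(-r*dt) * [p_u*0.000000 + p_m*0.000000 + p_d*0.000000] = 0.000000
  V(1,+0) = exp(-r*dt) * [p_u*0.548125 + p_m*0.000000 + p_d*0.000000] = 0.089289
  V(1,+1) = exp(-r*dt) * [p_u*1.364502 + p_m*0.548125 + p_d*0.000000] = 0.577958
  V(0,+0) = exp(-r*dt) * [p_u*0.577958 + p_m*0.089289 + p_d*0.000000] = 0.152089


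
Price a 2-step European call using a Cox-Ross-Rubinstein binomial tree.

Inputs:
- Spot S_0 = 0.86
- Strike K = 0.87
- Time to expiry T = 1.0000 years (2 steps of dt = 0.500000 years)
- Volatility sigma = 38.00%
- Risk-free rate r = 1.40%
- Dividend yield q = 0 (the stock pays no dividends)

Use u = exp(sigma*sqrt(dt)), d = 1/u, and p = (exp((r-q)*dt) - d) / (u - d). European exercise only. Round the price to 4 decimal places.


dt = T/N = 0.500000
u = exp(sigma*sqrt(dt)) = 1.308263; d = 1/u = 0.764372
p = (exp((r-q)*dt) - d) / (u - d) = 0.446141
Discount per step: exp(-r*dt) = 0.993024
Stock lattice S(k, i) with i counting down-moves:
  k=0: S(0,0) = 0.8600
  k=1: S(1,0) = 1.1251; S(1,1) = 0.6574
  k=2: S(2,0) = 1.4719; S(2,1) = 0.8600; S(2,2) = 0.5025
Terminal payoffs V(N, i) = max(S_T - K, 0):
  V(2,0) = 0.601936; V(2,1) = 0.000000; V(2,2) = 0.000000
Backward induction: V(k, i) = exp(-r*dt) * [p * V(k+1, i) + (1-p) * V(k+1, i+1)].
  V(1,0) = exp(-r*dt) * [p*0.601936 + (1-p)*0.000000] = 0.266675
  V(1,1) = exp(-r*dt) * [p*0.000000 + (1-p)*0.000000] = 0.000000
  V(0,0) = exp(-r*dt) * [p*0.266675 + (1-p)*0.000000] = 0.118145

Answer: Price = V(0,0) = 0.1181


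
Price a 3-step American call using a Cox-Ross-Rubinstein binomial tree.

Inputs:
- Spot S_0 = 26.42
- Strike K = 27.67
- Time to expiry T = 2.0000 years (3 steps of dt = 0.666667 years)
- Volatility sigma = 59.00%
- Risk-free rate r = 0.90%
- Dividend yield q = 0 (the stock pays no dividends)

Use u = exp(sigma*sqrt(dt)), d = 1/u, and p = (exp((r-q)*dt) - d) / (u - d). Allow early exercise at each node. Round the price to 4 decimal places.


dt = T/N = 0.666667
u = exp(sigma*sqrt(dt)) = 1.618877; d = 1/u = 0.617712
p = (exp((r-q)*dt) - d) / (u - d) = 0.387854
Discount per step: exp(-r*dt) = 0.994018
Stock lattice S(k, i) with i counting down-moves:
  k=0: S(0,0) = 26.4200
  k=1: S(1,0) = 42.7707; S(1,1) = 16.3200
  k=2: S(2,0) = 69.2406; S(2,1) = 26.4200; S(2,2) = 10.0810
  k=3: S(3,0) = 112.0920; S(3,1) = 42.7707; S(3,2) = 16.3200; S(3,3) = 6.2272
Terminal payoffs V(N, i) = max(S_T - K, 0):
  V(3,0) = 84.422032; V(3,1) = 15.100742; V(3,2) = 0.000000; V(3,3) = 0.000000
Backward induction: V(k, i) = exp(-r*dt) * [p * V(k+1, i) + (1-p) * V(k+1, i+1)]; then take max(V_cont, immediate exercise) for American.
  V(2,0) = exp(-r*dt) * [p*84.422032 + (1-p)*15.100742] = 41.736114; exercise = 41.570591; V(2,0) = max -> 41.736114
  V(2,1) = exp(-r*dt) * [p*15.100742 + (1-p)*0.000000] = 5.821848; exercise = 0.000000; V(2,1) = max -> 5.821848
  V(2,2) = exp(-r*dt) * [p*0.000000 + (1-p)*0.000000] = 0.000000; exercise = 0.000000; V(2,2) = max -> 0.000000
  V(1,0) = exp(-r*dt) * [p*41.736114 + (1-p)*5.821848] = 19.633187; exercise = 15.100742; V(1,0) = max -> 19.633187
  V(1,1) = exp(-r*dt) * [p*5.821848 + (1-p)*0.000000] = 2.244519; exercise = 0.000000; V(1,1) = max -> 2.244519
  V(0,0) = exp(-r*dt) * [p*19.633187 + (1-p)*2.244519] = 8.935013; exercise = 0.000000; V(0,0) = max -> 8.935013

Answer: Price = V(0,0) = 8.9350


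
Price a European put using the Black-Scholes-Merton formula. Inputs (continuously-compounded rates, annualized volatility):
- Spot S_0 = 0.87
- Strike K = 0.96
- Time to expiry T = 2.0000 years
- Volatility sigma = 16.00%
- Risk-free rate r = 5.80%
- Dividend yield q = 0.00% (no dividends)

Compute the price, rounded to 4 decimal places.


d1 = (ln(S/K) + (r - q + 0.5*sigma^2) * T) / (sigma * sqrt(T)) = 0.19074173
d2 = d1 - sigma * sqrt(T) = -0.03553244
exp(-rT) = 0.89047522; exp(-qT) = 1.00000000
P = K * exp(-rT) * N(-d2) - S_0 * exp(-qT) * N(-d1)
N(-d1) = 0.42436397; N(-d2) = 0.51417241
P = 0.9600 * 0.89047522 * 0.51417241 - 0.8700 * 1.00000000 * 0.42436397 = 0.0703

Answer: Price = 0.0703


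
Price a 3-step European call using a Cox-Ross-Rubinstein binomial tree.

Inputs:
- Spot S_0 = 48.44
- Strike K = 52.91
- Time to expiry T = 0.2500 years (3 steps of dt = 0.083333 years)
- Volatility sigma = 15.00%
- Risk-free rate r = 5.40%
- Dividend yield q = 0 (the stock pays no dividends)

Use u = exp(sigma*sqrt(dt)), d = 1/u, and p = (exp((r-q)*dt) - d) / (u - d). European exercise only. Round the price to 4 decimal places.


dt = T/N = 0.083333
u = exp(sigma*sqrt(dt)) = 1.044252; d = 1/u = 0.957623
p = (exp((r-q)*dt) - d) / (u - d) = 0.541239
Discount per step: exp(-r*dt) = 0.995510
Stock lattice S(k, i) with i counting down-moves:
  k=0: S(0,0) = 48.4400
  k=1: S(1,0) = 50.5836; S(1,1) = 46.3873
  k=2: S(2,0) = 52.8220; S(2,1) = 48.4400; S(2,2) = 44.4215
  k=3: S(3,0) = 55.1595; S(3,1) = 50.5836; S(3,2) = 46.3873; S(3,3) = 42.5390
Terminal payoffs V(N, i) = max(S_T - K, 0):
  V(3,0) = 2.249541; V(3,1) = 0.000000; V(3,2) = 0.000000; V(3,3) = 0.000000
Backward induction: V(k, i) = exp(-r*dt) * [p * V(k+1, i) + (1-p) * V(k+1, i+1)].
  V(2,0) = exp(-r*dt) * [p*2.249541 + (1-p)*0.000000] = 1.212072
  V(2,1) = exp(-r*dt) * [p*0.000000 + (1-p)*0.000000] = 0.000000
  V(2,2) = exp(-r*dt) * [p*0.000000 + (1-p)*0.000000] = 0.000000
  V(1,0) = exp(-r*dt) * [p*1.212072 + (1-p)*0.000000] = 0.653075
  V(1,1) = exp(-r*dt) * [p*0.000000 + (1-p)*0.000000] = 0.000000
  V(0,0) = exp(-r*dt) * [p*0.653075 + (1-p)*0.000000] = 0.351882

Answer: Price = V(0,0) = 0.3519


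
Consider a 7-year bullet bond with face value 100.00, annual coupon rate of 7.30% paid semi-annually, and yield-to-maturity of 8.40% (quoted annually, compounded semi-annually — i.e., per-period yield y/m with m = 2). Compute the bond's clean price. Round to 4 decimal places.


Coupon per period c = face * coupon_rate / m = 3.650000
Periods per year m = 2; per-period yield y/m = 0.042000
Number of cashflows N = 14
Cashflows (t years, CF_t, discount factor 1/(1+y/m)^(m*t), PV):
  t = 0.5000: CF_t = 3.650000, DF = 0.959693, PV = 3.502879
  t = 1.0000: CF_t = 3.650000, DF = 0.921010, PV = 3.361688
  t = 1.5000: CF_t = 3.650000, DF = 0.883887, PV = 3.226188
  t = 2.0000: CF_t = 3.650000, DF = 0.848260, PV = 3.096150
  t = 2.5000: CF_t = 3.650000, DF = 0.814069, PV = 2.971353
  t = 3.0000: CF_t = 3.650000, DF = 0.781257, PV = 2.851587
  t = 3.5000: CF_t = 3.650000, DF = 0.749766, PV = 2.736647
  t = 4.0000: CF_t = 3.650000, DF = 0.719545, PV = 2.626341
  t = 4.5000: CF_t = 3.650000, DF = 0.690543, PV = 2.520481
  t = 5.0000: CF_t = 3.650000, DF = 0.662709, PV = 2.418888
  t = 5.5000: CF_t = 3.650000, DF = 0.635997, PV = 2.321389
  t = 6.0000: CF_t = 3.650000, DF = 0.610362, PV = 2.227821
  t = 6.5000: CF_t = 3.650000, DF = 0.585760, PV = 2.138024
  t = 7.0000: CF_t = 103.650000, DF = 0.562150, PV = 58.266810
Price P = sum_t PV_t = 94.266245

Answer: Price = 94.2662


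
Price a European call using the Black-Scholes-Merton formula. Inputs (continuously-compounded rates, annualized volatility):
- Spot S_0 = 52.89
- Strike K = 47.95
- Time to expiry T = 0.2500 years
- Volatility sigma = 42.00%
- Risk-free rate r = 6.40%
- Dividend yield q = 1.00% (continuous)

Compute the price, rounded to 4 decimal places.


Answer: Price = 7.5368

Derivation:
d1 = (ln(S/K) + (r - q + 0.5*sigma^2) * T) / (sigma * sqrt(T)) = 0.63621659
d2 = d1 - sigma * sqrt(T) = 0.42621659
exp(-rT) = 0.98412732; exp(-qT) = 0.99750312
C = S_0 * exp(-qT) * N(d1) - K * exp(-rT) * N(d2)
N(d1) = 0.73768237; N(d2) = 0.66502498
C = 52.8900 * 0.99750312 * 0.73768237 - 47.9500 * 0.98412732 * 0.66502498 = 7.5368


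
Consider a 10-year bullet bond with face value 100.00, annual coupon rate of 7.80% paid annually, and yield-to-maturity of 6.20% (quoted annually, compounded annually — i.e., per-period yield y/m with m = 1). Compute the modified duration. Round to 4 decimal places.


Answer: Modified duration = 7.0217

Derivation:
Coupon per period c = face * coupon_rate / m = 7.800000
Periods per year m = 1; per-period yield y/m = 0.062000
Number of cashflows N = 10
Cashflows (t years, CF_t, discount factor 1/(1+y/m)^(m*t), PV):
  t = 1.0000: CF_t = 7.800000, DF = 0.941620, PV = 7.344633
  t = 2.0000: CF_t = 7.800000, DF = 0.886647, PV = 6.915850
  t = 3.0000: CF_t = 7.800000, DF = 0.834885, PV = 6.512100
  t = 4.0000: CF_t = 7.800000, DF = 0.786144, PV = 6.131921
  t = 5.0000: CF_t = 7.800000, DF = 0.740248, PV = 5.773937
  t = 6.0000: CF_t = 7.800000, DF = 0.697032, PV = 5.436852
  t = 7.0000: CF_t = 7.800000, DF = 0.656339, PV = 5.119446
  t = 8.0000: CF_t = 7.800000, DF = 0.618022, PV = 4.820571
  t = 9.0000: CF_t = 7.800000, DF = 0.581942, PV = 4.539144
  t = 10.0000: CF_t = 107.800000, DF = 0.547968, PV = 59.070901
Price P = sum_t PV_t = 111.665354
First compute Macaulay numerator sum_t t * PV_t:
  t * PV_t at t = 1.0000: 7.344633
  t * PV_t at t = 2.0000: 13.831700
  t * PV_t at t = 3.0000: 19.536300
  t * PV_t at t = 4.0000: 24.527683
  t * PV_t at t = 5.0000: 28.869684
  t * PV_t at t = 6.0000: 32.621111
  t * PV_t at t = 7.0000: 35.836124
  t * PV_t at t = 8.0000: 38.564567
  t * PV_t at t = 9.0000: 40.852295
  t * PV_t at t = 10.0000: 590.709008
Macaulay duration D = 832.693104 / 111.665354 = 7.457041
Modified duration = D / (1 + y/m) = 7.457041 / (1 + 0.062000) = 7.021696


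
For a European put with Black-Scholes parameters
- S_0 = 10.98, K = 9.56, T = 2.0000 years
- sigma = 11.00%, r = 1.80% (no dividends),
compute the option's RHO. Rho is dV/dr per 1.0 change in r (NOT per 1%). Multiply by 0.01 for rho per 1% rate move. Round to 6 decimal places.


Answer: Rho = -2.734741

Derivation:
d1 = 1.1994312212; d2 = 1.0438677293
phi(d1) = 0.1943186075; exp(-qT) = 1.0000000000; exp(-rT) = 0.9646402935
N(-d2) = 0.1482732952
Rho = -K*T*exp(-rT)*N(-d2) = -9.5600 * 2.0000 * 0.9646402935 * 0.1482732952 = -2.734741


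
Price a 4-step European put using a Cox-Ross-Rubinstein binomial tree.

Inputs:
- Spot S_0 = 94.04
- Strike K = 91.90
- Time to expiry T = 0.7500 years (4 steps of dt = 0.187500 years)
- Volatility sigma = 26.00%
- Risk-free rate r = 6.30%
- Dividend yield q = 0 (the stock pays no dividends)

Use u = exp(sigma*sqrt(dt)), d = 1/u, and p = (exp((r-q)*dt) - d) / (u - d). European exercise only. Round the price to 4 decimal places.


Answer: Price = V(0,0) = 5.1758

Derivation:
dt = T/N = 0.187500
u = exp(sigma*sqrt(dt)) = 1.119165; d = 1/u = 0.893523
p = (exp((r-q)*dt) - d) / (u - d) = 0.524545
Discount per step: exp(-r*dt) = 0.988257
Stock lattice S(k, i) with i counting down-moves:
  k=0: S(0,0) = 94.0400
  k=1: S(1,0) = 105.2463; S(1,1) = 84.0269
  k=2: S(2,0) = 117.7881; S(2,1) = 94.0400; S(2,2) = 75.0800
  k=3: S(3,0) = 131.8243; S(3,1) = 105.2463; S(3,2) = 84.0269; S(3,3) = 67.0857
  k=4: S(4,0) = 147.5332; S(4,1) = 117.7881; S(4,2) = 94.0400; S(4,3) = 75.0800; S(4,4) = 59.9426
Terminal payoffs V(N, i) = max(K - S_T, 0):
  V(4,0) = 0.000000; V(4,1) = 0.000000; V(4,2) = 0.000000; V(4,3) = 16.820045; V(4,4) = 31.957425
Backward induction: V(k, i) = exp(-r*dt) * [p * V(k+1, i) + (1-p) * V(k+1, i+1)].
  V(3,0) = exp(-r*dt) * [p*0.000000 + (1-p)*0.000000] = 0.000000
  V(3,1) = exp(-r*dt) * [p*0.000000 + (1-p)*0.000000] = 0.000000
  V(3,2) = exp(-r*dt) * [p*0.000000 + (1-p)*16.820045] = 7.903267
  V(3,3) = exp(-r*dt) * [p*16.820045 + (1-p)*31.957425] = 23.735157
  V(2,0) = exp(-r*dt) * [p*0.000000 + (1-p)*0.000000] = 0.000000
  V(2,1) = exp(-r*dt) * [p*0.000000 + (1-p)*7.903267] = 3.713524
  V(2,2) = exp(-r*dt) * [p*7.903267 + (1-p)*23.735157] = 15.249420
  V(1,0) = exp(-r*dt) * [p*0.000000 + (1-p)*3.713524] = 1.744881
  V(1,1) = exp(-r*dt) * [p*3.713524 + (1-p)*15.249420] = 9.090310
  V(0,0) = exp(-r*dt) * [p*1.744881 + (1-p)*9.090310] = 5.175802


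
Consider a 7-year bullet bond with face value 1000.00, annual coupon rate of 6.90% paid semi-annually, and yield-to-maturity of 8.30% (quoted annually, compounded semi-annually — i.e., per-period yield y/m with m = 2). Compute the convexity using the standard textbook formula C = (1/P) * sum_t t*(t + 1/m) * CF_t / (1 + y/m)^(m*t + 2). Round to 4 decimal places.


Answer: Convexity = 35.8056

Derivation:
Coupon per period c = face * coupon_rate / m = 34.500000
Periods per year m = 2; per-period yield y/m = 0.041500
Number of cashflows N = 14
Cashflows (t years, CF_t, discount factor 1/(1+y/m)^(m*t), PV):
  t = 0.5000: CF_t = 34.500000, DF = 0.960154, PV = 33.125300
  t = 1.0000: CF_t = 34.500000, DF = 0.921895, PV = 31.805377
  t = 1.5000: CF_t = 34.500000, DF = 0.885161, PV = 30.538048
  t = 2.0000: CF_t = 34.500000, DF = 0.849890, PV = 29.321217
  t = 2.5000: CF_t = 34.500000, DF = 0.816025, PV = 28.152873
  t = 3.0000: CF_t = 34.500000, DF = 0.783510, PV = 27.031083
  t = 3.5000: CF_t = 34.500000, DF = 0.752290, PV = 25.953993
  t = 4.0000: CF_t = 34.500000, DF = 0.722314, PV = 24.919820
  t = 4.5000: CF_t = 34.500000, DF = 0.693532, PV = 23.926855
  t = 5.0000: CF_t = 34.500000, DF = 0.665897, PV = 22.973457
  t = 5.5000: CF_t = 34.500000, DF = 0.639364, PV = 22.058048
  t = 6.0000: CF_t = 34.500000, DF = 0.613887, PV = 21.179115
  t = 6.5000: CF_t = 34.500000, DF = 0.589426, PV = 20.335204
  t = 7.0000: CF_t = 1034.500000, DF = 0.565940, PV = 585.464619
Price P = sum_t PV_t = 926.785010
Convexity numerator sum_t t*(t + 1/m) * CF_t / (1+y/m)^(m*t + 2):
  t = 0.5000: term = 15.269024
  t = 1.0000: term = 43.981826
  t = 1.5000: term = 84.458619
  t = 2.0000: term = 135.155416
  t = 2.5000: term = 194.654944
  t = 3.0000: term = 261.658110
  t = 3.5000: term = 334.975977
  t = 4.0000: term = 413.522226
  t = 4.5000: term = 496.306081
  t = 5.0000: term = 582.425656
  t = 5.5000: term = 671.061726
  t = 6.0000: term = 761.471866
  t = 6.5000: term = 852.984967
  t = 7.0000: term = 28336.186997
Convexity = (1/P) * sum = 33184.113435 / 926.785010 = 35.805622


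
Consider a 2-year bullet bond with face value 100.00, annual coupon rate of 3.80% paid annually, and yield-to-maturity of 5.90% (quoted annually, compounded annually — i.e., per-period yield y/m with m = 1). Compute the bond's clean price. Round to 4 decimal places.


Answer: Price = 96.1445

Derivation:
Coupon per period c = face * coupon_rate / m = 3.800000
Periods per year m = 1; per-period yield y/m = 0.059000
Number of cashflows N = 2
Cashflows (t years, CF_t, discount factor 1/(1+y/m)^(m*t), PV):
  t = 1.0000: CF_t = 3.800000, DF = 0.944287, PV = 3.588291
  t = 2.0000: CF_t = 103.800000, DF = 0.891678, PV = 92.556182
Price P = sum_t PV_t = 96.144473


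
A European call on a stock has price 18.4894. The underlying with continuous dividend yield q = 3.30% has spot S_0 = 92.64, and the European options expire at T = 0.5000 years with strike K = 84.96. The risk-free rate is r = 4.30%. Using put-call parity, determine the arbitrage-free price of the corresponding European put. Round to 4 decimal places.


Put-call parity: C - P = S_0 * exp(-qT) - K * exp(-rT).
S_0 * exp(-qT) = 92.6400 * 0.98363538 = 91.12398155
K * exp(-rT) = 84.9600 * 0.97872948 = 83.15285641
P = C - S*exp(-qT) + K*exp(-rT)
P = 18.4894 - 91.12398155 + 83.15285641 = 10.5183

Answer: Put price = 10.5183


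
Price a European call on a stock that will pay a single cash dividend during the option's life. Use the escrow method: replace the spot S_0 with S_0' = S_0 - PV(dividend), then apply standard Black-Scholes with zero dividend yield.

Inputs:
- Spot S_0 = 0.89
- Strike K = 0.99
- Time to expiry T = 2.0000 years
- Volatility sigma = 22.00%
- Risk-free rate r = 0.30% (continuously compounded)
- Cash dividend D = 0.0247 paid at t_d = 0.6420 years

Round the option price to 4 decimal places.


Answer: Price = 0.0645

Derivation:
PV(D) = D * exp(-r * t_d) = 0.0247 * 0.99807585 = 0.02465247
S_0' = S_0 - PV(D) = 0.8900 - 0.02465247 = 0.86534753
d1 = (ln(S_0'/K) + (r + sigma^2/2)*T) / (sigma*sqrt(T)) = -0.25768820
d2 = d1 - sigma*sqrt(T) = -0.56881518
exp(-rT) = 0.99401796
N(d1) = 0.39832378; N(d2) = 0.28474078
C = S_0' * N(d1) - K * exp(-rT) * N(d2) = 0.86534753 * 0.39832378 - 0.9900 * 0.99401796 * 0.28474078 = 0.0645
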